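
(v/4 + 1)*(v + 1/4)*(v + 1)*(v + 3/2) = v^4/4 + 27*v^3/16 + 105*v^2/32 + 71*v/32 + 3/8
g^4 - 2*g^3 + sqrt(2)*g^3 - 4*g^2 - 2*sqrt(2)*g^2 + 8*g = g*(g - 2)*(g - sqrt(2))*(g + 2*sqrt(2))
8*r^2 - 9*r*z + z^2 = (-8*r + z)*(-r + z)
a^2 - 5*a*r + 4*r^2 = (a - 4*r)*(a - r)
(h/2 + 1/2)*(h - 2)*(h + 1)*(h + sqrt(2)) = h^4/2 + sqrt(2)*h^3/2 - 3*h^2/2 - 3*sqrt(2)*h/2 - h - sqrt(2)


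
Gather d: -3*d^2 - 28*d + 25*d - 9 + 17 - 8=-3*d^2 - 3*d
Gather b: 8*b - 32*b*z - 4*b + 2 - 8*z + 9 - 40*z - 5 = b*(4 - 32*z) - 48*z + 6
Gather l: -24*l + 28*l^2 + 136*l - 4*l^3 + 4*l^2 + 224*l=-4*l^3 + 32*l^2 + 336*l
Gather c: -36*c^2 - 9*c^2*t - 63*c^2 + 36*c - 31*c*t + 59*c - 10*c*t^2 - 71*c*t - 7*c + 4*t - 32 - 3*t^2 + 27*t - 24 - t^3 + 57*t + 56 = c^2*(-9*t - 99) + c*(-10*t^2 - 102*t + 88) - t^3 - 3*t^2 + 88*t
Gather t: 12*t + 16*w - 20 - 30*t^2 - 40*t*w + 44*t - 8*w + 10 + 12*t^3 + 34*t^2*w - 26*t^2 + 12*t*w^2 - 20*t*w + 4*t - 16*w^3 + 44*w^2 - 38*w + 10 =12*t^3 + t^2*(34*w - 56) + t*(12*w^2 - 60*w + 60) - 16*w^3 + 44*w^2 - 30*w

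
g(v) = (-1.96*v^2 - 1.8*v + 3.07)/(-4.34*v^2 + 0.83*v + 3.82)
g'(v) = (-3.92*v - 1.8)/(-4.34*v^2 + 0.83*v + 3.82) + (8.68*v - 0.83)*(-1.96*v^2 - 1.8*v + 3.07)/(-4.34*v^2 + 0.83*v + 3.82)^2 = (-9.4388*v^2 + 11.6732*v - 9.4241)/(18.8356*v^4 - 7.2044*v^3 - 32.4687*v^2 + 6.3412*v + 14.5924)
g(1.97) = 0.71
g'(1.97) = -0.18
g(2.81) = 0.62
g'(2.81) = -0.06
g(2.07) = 0.69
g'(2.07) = -0.15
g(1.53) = 0.84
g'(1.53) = -0.53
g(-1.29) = -0.48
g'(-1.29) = -2.01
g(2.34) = 0.66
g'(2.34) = -0.10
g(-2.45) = 0.18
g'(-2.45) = -0.16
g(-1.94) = 0.06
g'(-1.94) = -0.34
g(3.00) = 0.61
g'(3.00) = -0.06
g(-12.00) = 0.41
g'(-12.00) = -0.00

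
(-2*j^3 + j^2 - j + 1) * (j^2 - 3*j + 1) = -2*j^5 + 7*j^4 - 6*j^3 + 5*j^2 - 4*j + 1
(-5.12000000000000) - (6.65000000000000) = -11.7700000000000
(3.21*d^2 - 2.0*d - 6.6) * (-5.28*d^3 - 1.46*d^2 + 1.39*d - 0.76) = -16.9488*d^5 + 5.8734*d^4 + 42.2299*d^3 + 4.4164*d^2 - 7.654*d + 5.016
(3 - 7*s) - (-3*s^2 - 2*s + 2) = 3*s^2 - 5*s + 1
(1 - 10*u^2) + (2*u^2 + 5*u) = -8*u^2 + 5*u + 1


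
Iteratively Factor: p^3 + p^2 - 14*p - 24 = (p - 4)*(p^2 + 5*p + 6) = (p - 4)*(p + 3)*(p + 2)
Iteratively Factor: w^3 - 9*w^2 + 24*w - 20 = (w - 2)*(w^2 - 7*w + 10) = (w - 5)*(w - 2)*(w - 2)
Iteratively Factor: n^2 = (n)*(n)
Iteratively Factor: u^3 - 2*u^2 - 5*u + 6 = (u - 3)*(u^2 + u - 2) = (u - 3)*(u + 2)*(u - 1)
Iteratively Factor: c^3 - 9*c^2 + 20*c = (c - 4)*(c^2 - 5*c) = c*(c - 4)*(c - 5)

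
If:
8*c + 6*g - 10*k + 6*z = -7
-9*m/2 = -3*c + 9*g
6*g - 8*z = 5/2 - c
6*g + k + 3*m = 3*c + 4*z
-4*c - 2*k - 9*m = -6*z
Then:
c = 101/114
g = 106/171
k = 221/114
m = -37/57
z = 5/19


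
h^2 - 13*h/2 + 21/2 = (h - 7/2)*(h - 3)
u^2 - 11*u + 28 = (u - 7)*(u - 4)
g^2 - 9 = (g - 3)*(g + 3)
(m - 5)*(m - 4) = m^2 - 9*m + 20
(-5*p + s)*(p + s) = -5*p^2 - 4*p*s + s^2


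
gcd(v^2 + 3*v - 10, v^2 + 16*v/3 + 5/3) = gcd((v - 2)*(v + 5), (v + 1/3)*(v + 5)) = v + 5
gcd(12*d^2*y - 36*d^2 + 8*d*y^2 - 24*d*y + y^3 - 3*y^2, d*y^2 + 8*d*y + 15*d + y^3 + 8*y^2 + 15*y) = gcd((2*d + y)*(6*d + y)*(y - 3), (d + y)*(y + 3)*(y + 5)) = 1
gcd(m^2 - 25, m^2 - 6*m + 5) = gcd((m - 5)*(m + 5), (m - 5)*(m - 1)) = m - 5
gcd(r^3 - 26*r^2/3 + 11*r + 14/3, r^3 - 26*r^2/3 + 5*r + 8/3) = r + 1/3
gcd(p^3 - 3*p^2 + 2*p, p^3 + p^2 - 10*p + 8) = p^2 - 3*p + 2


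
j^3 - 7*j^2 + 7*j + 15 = (j - 5)*(j - 3)*(j + 1)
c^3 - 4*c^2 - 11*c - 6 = (c - 6)*(c + 1)^2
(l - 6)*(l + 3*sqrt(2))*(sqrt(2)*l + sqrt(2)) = sqrt(2)*l^3 - 5*sqrt(2)*l^2 + 6*l^2 - 30*l - 6*sqrt(2)*l - 36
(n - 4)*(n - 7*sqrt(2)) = n^2 - 7*sqrt(2)*n - 4*n + 28*sqrt(2)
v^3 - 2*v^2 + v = v*(v - 1)^2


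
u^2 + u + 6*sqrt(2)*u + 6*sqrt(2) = (u + 1)*(u + 6*sqrt(2))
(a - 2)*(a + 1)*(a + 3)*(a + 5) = a^4 + 7*a^3 + 5*a^2 - 31*a - 30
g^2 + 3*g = g*(g + 3)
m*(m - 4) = m^2 - 4*m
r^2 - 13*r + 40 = (r - 8)*(r - 5)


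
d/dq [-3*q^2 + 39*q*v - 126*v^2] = -6*q + 39*v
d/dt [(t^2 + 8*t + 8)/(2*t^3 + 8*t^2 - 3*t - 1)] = (-2*t^4 - 32*t^3 - 115*t^2 - 130*t + 16)/(4*t^6 + 32*t^5 + 52*t^4 - 52*t^3 - 7*t^2 + 6*t + 1)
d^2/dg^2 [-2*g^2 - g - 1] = -4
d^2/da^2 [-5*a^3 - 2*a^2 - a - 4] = -30*a - 4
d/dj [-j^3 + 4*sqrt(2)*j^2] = j*(-3*j + 8*sqrt(2))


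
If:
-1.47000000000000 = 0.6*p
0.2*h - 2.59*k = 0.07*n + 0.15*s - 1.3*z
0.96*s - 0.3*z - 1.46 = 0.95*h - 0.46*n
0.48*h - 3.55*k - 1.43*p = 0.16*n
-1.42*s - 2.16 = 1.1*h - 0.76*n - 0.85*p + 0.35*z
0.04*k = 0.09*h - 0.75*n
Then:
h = -3.27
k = 0.56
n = -0.42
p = -2.45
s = -1.05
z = 1.48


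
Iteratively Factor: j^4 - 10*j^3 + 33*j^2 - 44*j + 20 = (j - 2)*(j^3 - 8*j^2 + 17*j - 10) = (j - 2)*(j - 1)*(j^2 - 7*j + 10) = (j - 2)^2*(j - 1)*(j - 5)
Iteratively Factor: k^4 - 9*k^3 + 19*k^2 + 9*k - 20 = (k - 1)*(k^3 - 8*k^2 + 11*k + 20) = (k - 4)*(k - 1)*(k^2 - 4*k - 5) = (k - 4)*(k - 1)*(k + 1)*(k - 5)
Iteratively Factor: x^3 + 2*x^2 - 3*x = (x + 3)*(x^2 - x) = x*(x + 3)*(x - 1)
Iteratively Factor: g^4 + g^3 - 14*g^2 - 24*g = (g)*(g^3 + g^2 - 14*g - 24) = g*(g + 2)*(g^2 - g - 12) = g*(g - 4)*(g + 2)*(g + 3)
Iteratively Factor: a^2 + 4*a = (a + 4)*(a)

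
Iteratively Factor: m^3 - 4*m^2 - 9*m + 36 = (m + 3)*(m^2 - 7*m + 12) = (m - 4)*(m + 3)*(m - 3)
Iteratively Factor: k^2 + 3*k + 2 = (k + 2)*(k + 1)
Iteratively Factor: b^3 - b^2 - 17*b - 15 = (b + 1)*(b^2 - 2*b - 15) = (b - 5)*(b + 1)*(b + 3)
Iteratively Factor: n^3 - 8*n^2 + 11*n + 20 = (n - 5)*(n^2 - 3*n - 4) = (n - 5)*(n + 1)*(n - 4)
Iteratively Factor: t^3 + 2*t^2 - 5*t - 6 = (t + 3)*(t^2 - t - 2) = (t + 1)*(t + 3)*(t - 2)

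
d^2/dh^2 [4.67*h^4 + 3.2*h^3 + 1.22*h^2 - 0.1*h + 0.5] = 56.04*h^2 + 19.2*h + 2.44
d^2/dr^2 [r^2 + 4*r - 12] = 2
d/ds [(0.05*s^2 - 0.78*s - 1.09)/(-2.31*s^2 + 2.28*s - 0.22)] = (-1.6878*s^2 - 5.0578*s + 2.6568)/(5.3361*s^4 - 10.5336*s^3 + 6.2148*s^2 - 1.0032*s + 0.0484)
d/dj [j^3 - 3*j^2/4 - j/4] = 3*j^2 - 3*j/2 - 1/4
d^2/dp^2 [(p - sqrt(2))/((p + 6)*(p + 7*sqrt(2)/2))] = 4*(4*(p + 6)^2*(p - sqrt(2)) - 2*(p + 6)^2*(2*p + 7*sqrt(2)) + 2*(p + 6)*(p - sqrt(2))*(2*p + 7*sqrt(2)) - (p + 6)*(2*p + 7*sqrt(2))^2 + (p - sqrt(2))*(2*p + 7*sqrt(2))^2)/((p + 6)^3*(2*p + 7*sqrt(2))^3)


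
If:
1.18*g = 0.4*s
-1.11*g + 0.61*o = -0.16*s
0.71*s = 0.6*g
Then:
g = 0.00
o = 0.00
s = 0.00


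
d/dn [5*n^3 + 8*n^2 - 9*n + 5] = 15*n^2 + 16*n - 9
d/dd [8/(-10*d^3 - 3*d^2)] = 48*(5*d + 1)/(d^3*(10*d + 3)^2)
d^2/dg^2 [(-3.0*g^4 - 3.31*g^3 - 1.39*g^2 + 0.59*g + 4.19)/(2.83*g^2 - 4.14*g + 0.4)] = (-48.0534*g^6 + 210.8916*g^5 - 328.8888*g^4 - 49.602846*g^3 + 237.912786*g^2 - 301.730148*g + 135.652968)/(22.665187*g^6 - 99.470538*g^5 + 155.125884*g^4 - 99.076824*g^3 + 21.92592*g^2 - 1.9872*g + 0.064)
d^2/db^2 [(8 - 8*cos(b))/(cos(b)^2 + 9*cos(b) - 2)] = 16*(9*(1 - cos(2*b))^2*cos(b) - 13*(1 - cos(2*b))^2 + 59*cos(b) - 182*cos(2*b) - 9*cos(3*b) - 2*cos(5*b) + 390)/(18*cos(b) + cos(2*b) - 3)^3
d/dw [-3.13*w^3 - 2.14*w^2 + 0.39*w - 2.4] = -9.39*w^2 - 4.28*w + 0.39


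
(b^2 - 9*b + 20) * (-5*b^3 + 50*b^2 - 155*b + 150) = -5*b^5 + 95*b^4 - 705*b^3 + 2545*b^2 - 4450*b + 3000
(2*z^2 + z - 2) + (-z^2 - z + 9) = z^2 + 7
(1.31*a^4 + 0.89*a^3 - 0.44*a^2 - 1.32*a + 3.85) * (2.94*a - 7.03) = 3.8514*a^5 - 6.5927*a^4 - 7.5503*a^3 - 0.7876*a^2 + 20.5986*a - 27.0655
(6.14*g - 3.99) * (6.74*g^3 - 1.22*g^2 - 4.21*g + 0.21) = 41.3836*g^4 - 34.3834*g^3 - 20.9816*g^2 + 18.0873*g - 0.8379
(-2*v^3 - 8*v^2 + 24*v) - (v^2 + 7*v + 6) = -2*v^3 - 9*v^2 + 17*v - 6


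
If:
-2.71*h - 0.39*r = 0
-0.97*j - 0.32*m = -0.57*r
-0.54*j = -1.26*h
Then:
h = -0.143911439114391*r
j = -0.335793357933579*r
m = 2.79912361623616*r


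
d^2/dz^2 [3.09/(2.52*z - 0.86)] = 39.245472/(2.52*z - 0.86)^3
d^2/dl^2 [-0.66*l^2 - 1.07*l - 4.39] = -1.32000000000000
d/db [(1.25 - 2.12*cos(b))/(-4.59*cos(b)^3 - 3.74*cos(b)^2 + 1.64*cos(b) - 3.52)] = (19.4616*cos(b)^3 - 9.2837*cos(b)^2 - 9.35*cos(b) - 5.4124)*sin(b)/(21.0681*cos(b)^6 + 34.3332*cos(b)^5 - 1.0676*cos(b)^4 + 20.0464*cos(b)^3 + 29.0192*cos(b)^2 - 11.5456*cos(b) + 12.3904)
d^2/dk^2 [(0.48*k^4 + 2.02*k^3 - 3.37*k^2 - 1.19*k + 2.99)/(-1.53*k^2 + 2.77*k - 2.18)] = (-2.247264*k^6 + 12.205728*k^5 - 31.703904*k^4 + 62.989084*k^3 - 63.623526*k^2 - 5.38233000000001*k + 20.464794)/(3.581577*k^6 - 19.452879*k^5 + 50.528097*k^4 - 76.688281*k^3 + 71.994282*k^2 - 39.492444*k + 10.360232)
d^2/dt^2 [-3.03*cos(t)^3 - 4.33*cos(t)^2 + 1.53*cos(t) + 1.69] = 0.742500000000001*cos(t) + 8.66*cos(2*t) + 6.8175*cos(3*t)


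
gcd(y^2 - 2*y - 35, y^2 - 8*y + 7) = y - 7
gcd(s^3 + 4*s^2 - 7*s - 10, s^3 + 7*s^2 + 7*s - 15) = s + 5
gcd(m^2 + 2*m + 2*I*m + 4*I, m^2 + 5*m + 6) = m + 2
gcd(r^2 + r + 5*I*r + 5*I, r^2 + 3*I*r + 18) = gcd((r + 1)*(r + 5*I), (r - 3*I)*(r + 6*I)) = 1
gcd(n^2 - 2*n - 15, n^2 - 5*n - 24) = n + 3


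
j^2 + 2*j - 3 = (j - 1)*(j + 3)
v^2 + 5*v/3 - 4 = (v - 4/3)*(v + 3)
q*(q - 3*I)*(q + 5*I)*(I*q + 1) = I*q^4 - q^3 + 17*I*q^2 + 15*q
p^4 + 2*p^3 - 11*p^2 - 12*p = p*(p - 3)*(p + 1)*(p + 4)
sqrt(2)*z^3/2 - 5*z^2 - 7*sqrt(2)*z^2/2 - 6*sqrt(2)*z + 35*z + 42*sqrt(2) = (z - 7)*(z - 6*sqrt(2))*(sqrt(2)*z/2 + 1)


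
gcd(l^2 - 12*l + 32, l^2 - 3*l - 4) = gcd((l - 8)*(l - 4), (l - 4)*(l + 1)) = l - 4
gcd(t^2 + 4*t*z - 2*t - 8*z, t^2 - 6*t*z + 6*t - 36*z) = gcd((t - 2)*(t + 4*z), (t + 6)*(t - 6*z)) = 1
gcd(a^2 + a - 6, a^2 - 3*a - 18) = a + 3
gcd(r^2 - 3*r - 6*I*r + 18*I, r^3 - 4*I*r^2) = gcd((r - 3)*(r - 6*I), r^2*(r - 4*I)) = 1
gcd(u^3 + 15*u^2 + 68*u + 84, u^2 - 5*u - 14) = u + 2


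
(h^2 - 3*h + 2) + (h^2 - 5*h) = 2*h^2 - 8*h + 2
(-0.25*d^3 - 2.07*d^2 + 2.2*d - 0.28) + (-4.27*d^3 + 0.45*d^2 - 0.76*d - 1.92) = -4.52*d^3 - 1.62*d^2 + 1.44*d - 2.2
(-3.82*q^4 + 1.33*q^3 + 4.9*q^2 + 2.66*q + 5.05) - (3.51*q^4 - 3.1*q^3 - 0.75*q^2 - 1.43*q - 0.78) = -7.33*q^4 + 4.43*q^3 + 5.65*q^2 + 4.09*q + 5.83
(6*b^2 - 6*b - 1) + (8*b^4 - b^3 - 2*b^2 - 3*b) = 8*b^4 - b^3 + 4*b^2 - 9*b - 1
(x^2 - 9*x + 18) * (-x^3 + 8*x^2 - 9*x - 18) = -x^5 + 17*x^4 - 99*x^3 + 207*x^2 - 324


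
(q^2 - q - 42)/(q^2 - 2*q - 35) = (q + 6)/(q + 5)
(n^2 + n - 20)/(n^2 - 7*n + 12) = (n + 5)/(n - 3)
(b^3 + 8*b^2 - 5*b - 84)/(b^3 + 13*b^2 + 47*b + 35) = (b^2 + b - 12)/(b^2 + 6*b + 5)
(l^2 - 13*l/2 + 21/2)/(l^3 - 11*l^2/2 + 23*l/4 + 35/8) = 4*(l - 3)/(4*l^2 - 8*l - 5)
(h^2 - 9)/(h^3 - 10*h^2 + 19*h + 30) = (h^2 - 9)/(h^3 - 10*h^2 + 19*h + 30)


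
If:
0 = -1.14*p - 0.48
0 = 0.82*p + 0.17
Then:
No Solution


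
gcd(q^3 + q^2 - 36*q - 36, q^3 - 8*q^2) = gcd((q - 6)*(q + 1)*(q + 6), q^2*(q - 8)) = 1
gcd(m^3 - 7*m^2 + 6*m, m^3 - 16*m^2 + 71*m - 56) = m - 1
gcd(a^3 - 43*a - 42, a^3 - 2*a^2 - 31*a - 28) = a^2 - 6*a - 7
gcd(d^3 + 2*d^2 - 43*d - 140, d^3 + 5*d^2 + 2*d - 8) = d + 4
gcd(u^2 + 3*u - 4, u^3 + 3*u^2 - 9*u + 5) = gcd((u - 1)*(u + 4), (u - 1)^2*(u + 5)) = u - 1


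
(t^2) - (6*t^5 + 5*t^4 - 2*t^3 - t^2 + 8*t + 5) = -6*t^5 - 5*t^4 + 2*t^3 + 2*t^2 - 8*t - 5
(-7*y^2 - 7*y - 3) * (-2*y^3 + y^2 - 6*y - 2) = 14*y^5 + 7*y^4 + 41*y^3 + 53*y^2 + 32*y + 6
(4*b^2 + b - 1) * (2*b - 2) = 8*b^3 - 6*b^2 - 4*b + 2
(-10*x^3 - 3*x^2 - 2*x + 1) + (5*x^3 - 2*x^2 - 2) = -5*x^3 - 5*x^2 - 2*x - 1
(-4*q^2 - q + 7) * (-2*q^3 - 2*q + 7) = 8*q^5 + 2*q^4 - 6*q^3 - 26*q^2 - 21*q + 49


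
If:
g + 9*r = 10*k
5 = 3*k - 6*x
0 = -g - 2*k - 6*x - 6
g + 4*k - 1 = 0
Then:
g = 9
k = -2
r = -29/9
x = -11/6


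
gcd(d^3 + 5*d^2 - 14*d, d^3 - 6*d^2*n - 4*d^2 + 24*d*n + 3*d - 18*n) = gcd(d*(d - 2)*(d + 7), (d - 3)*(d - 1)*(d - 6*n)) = 1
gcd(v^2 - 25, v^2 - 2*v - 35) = v + 5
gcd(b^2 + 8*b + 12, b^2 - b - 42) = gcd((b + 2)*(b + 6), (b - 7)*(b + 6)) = b + 6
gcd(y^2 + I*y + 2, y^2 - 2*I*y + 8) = y + 2*I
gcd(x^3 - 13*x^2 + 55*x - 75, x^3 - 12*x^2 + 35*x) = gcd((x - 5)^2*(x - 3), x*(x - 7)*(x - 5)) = x - 5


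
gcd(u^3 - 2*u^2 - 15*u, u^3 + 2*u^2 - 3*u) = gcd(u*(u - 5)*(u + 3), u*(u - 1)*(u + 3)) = u^2 + 3*u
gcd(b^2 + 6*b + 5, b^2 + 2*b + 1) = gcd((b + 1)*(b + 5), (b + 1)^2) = b + 1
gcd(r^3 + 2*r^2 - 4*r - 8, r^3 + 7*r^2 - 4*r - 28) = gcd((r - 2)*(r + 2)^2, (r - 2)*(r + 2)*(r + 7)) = r^2 - 4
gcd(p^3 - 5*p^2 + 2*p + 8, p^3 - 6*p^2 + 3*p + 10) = p^2 - p - 2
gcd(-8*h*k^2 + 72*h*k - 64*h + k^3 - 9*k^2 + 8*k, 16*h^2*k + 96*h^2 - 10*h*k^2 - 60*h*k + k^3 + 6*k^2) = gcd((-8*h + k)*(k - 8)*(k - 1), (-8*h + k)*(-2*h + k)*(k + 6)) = 8*h - k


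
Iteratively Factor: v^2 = (v)*(v)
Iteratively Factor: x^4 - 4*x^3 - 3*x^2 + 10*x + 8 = (x + 1)*(x^3 - 5*x^2 + 2*x + 8) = (x - 4)*(x + 1)*(x^2 - x - 2) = (x - 4)*(x + 1)^2*(x - 2)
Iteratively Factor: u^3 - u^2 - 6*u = (u + 2)*(u^2 - 3*u) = (u - 3)*(u + 2)*(u)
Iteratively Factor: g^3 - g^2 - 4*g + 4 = (g - 1)*(g^2 - 4) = (g - 2)*(g - 1)*(g + 2)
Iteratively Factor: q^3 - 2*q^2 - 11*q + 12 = (q + 3)*(q^2 - 5*q + 4) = (q - 4)*(q + 3)*(q - 1)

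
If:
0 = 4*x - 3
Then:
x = 3/4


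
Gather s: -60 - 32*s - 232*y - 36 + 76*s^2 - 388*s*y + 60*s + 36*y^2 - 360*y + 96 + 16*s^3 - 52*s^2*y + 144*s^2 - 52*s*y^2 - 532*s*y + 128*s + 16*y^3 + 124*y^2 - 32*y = 16*s^3 + s^2*(220 - 52*y) + s*(-52*y^2 - 920*y + 156) + 16*y^3 + 160*y^2 - 624*y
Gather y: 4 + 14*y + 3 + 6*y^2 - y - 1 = 6*y^2 + 13*y + 6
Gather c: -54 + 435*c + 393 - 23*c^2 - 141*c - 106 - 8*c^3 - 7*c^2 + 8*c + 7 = -8*c^3 - 30*c^2 + 302*c + 240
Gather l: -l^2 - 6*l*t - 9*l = -l^2 + l*(-6*t - 9)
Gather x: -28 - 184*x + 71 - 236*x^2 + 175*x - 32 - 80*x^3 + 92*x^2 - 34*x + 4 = -80*x^3 - 144*x^2 - 43*x + 15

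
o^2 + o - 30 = (o - 5)*(o + 6)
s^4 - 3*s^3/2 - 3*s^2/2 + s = s*(s - 2)*(s - 1/2)*(s + 1)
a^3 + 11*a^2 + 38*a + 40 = (a + 2)*(a + 4)*(a + 5)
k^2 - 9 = (k - 3)*(k + 3)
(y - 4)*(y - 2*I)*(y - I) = y^3 - 4*y^2 - 3*I*y^2 - 2*y + 12*I*y + 8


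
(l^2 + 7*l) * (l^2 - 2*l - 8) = l^4 + 5*l^3 - 22*l^2 - 56*l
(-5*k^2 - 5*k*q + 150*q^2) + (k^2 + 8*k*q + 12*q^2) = -4*k^2 + 3*k*q + 162*q^2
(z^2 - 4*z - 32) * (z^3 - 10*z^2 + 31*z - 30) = z^5 - 14*z^4 + 39*z^3 + 166*z^2 - 872*z + 960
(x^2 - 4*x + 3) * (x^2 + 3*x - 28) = x^4 - x^3 - 37*x^2 + 121*x - 84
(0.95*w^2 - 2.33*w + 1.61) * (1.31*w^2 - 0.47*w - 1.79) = 1.2445*w^4 - 3.4988*w^3 + 1.5037*w^2 + 3.414*w - 2.8819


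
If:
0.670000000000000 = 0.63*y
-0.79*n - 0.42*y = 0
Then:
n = -0.57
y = 1.06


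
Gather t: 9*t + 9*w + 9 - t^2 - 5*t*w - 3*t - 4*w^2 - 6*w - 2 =-t^2 + t*(6 - 5*w) - 4*w^2 + 3*w + 7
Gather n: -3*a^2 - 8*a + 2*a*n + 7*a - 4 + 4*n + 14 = -3*a^2 - a + n*(2*a + 4) + 10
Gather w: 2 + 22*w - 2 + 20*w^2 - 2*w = 20*w^2 + 20*w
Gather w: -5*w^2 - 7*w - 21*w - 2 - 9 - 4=-5*w^2 - 28*w - 15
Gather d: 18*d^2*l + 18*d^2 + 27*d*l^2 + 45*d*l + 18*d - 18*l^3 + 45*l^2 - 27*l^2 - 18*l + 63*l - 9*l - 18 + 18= d^2*(18*l + 18) + d*(27*l^2 + 45*l + 18) - 18*l^3 + 18*l^2 + 36*l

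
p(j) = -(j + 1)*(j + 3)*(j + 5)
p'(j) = -(j + 1)*(j + 3) - (j + 1)*(j + 5) - (j + 3)*(j + 5) = -3*j^2 - 18*j - 23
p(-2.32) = 2.41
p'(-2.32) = 2.61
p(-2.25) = 2.58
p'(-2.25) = 2.31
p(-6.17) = 19.18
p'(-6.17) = -26.15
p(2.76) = -168.06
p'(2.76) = -95.53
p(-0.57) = -4.63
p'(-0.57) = -13.71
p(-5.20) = 1.85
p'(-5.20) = -10.52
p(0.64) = -33.67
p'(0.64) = -35.75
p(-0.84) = -1.44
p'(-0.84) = -10.00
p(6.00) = -693.00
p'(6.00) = -239.00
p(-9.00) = 192.00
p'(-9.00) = -104.00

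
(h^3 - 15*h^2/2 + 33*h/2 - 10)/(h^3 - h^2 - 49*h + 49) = (h^2 - 13*h/2 + 10)/(h^2 - 49)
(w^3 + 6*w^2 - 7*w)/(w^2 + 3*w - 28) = w*(w - 1)/(w - 4)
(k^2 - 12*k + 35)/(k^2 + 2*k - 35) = (k - 7)/(k + 7)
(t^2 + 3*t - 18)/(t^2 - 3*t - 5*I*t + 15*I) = (t + 6)/(t - 5*I)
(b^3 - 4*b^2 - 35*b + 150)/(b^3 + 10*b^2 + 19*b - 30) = (b^2 - 10*b + 25)/(b^2 + 4*b - 5)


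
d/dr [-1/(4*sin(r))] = cos(r)/(4*sin(r)^2)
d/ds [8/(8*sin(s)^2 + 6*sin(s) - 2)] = -4*(8*sin(s) + 3)*cos(s)/(4*sin(s)^2 + 3*sin(s) - 1)^2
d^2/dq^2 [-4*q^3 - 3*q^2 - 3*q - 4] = -24*q - 6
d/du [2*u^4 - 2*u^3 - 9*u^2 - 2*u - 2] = 8*u^3 - 6*u^2 - 18*u - 2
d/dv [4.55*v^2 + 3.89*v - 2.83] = 9.1*v + 3.89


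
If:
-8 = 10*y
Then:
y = -4/5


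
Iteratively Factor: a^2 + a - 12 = (a + 4)*(a - 3)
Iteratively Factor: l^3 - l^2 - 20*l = (l - 5)*(l^2 + 4*l) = (l - 5)*(l + 4)*(l)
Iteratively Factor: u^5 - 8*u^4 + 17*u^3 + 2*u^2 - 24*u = (u - 3)*(u^4 - 5*u^3 + 2*u^2 + 8*u) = (u - 4)*(u - 3)*(u^3 - u^2 - 2*u) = u*(u - 4)*(u - 3)*(u^2 - u - 2) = u*(u - 4)*(u - 3)*(u + 1)*(u - 2)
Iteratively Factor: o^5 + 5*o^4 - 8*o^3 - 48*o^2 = (o)*(o^4 + 5*o^3 - 8*o^2 - 48*o) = o*(o + 4)*(o^3 + o^2 - 12*o) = o*(o - 3)*(o + 4)*(o^2 + 4*o) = o*(o - 3)*(o + 4)^2*(o)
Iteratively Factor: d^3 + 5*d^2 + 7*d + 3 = (d + 1)*(d^2 + 4*d + 3) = (d + 1)^2*(d + 3)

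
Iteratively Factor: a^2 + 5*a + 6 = (a + 2)*(a + 3)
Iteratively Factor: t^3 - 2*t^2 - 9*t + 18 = (t - 3)*(t^2 + t - 6) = (t - 3)*(t + 3)*(t - 2)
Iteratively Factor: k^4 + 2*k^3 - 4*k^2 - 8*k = (k + 2)*(k^3 - 4*k) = (k + 2)^2*(k^2 - 2*k) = k*(k + 2)^2*(k - 2)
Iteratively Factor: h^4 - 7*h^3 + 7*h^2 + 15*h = (h + 1)*(h^3 - 8*h^2 + 15*h) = h*(h + 1)*(h^2 - 8*h + 15) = h*(h - 5)*(h + 1)*(h - 3)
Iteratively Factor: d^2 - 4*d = (d)*(d - 4)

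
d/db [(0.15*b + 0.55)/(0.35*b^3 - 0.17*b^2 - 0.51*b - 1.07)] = (-0.105*b^3 - 0.552*b^2 + 0.187*b + 0.12)/(0.1225*b^6 - 0.119*b^5 - 0.3281*b^4 - 0.5756*b^3 + 0.6239*b^2 + 1.0914*b + 1.1449)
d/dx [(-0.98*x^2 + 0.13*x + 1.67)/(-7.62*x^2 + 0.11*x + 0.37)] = (0.8828*x^2 + 24.7256*x - 0.1356)/(58.0644*x^4 - 1.6764*x^3 - 5.6267*x^2 + 0.0814*x + 0.1369)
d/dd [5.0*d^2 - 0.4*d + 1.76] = 10.0*d - 0.4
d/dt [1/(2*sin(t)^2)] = -cos(t)/sin(t)^3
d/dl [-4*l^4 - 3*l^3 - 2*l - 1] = -16*l^3 - 9*l^2 - 2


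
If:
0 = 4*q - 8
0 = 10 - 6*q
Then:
No Solution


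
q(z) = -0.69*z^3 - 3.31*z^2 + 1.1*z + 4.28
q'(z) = -2.07*z^2 - 6.62*z + 1.1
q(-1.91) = -5.09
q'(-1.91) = 6.19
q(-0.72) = 2.03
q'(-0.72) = 4.79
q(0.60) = 3.60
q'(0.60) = -3.62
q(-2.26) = -7.15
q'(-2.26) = 5.49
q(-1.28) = -1.10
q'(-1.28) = 6.18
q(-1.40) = -1.85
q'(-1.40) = 6.31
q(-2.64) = -9.00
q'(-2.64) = 4.15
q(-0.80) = 1.63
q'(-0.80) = 5.07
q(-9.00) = 229.28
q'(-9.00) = -106.99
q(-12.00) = 706.76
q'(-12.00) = -217.54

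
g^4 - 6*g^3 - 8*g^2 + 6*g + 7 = (g - 7)*(g - 1)*(g + 1)^2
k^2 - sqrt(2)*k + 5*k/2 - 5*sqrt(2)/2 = (k + 5/2)*(k - sqrt(2))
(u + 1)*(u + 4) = u^2 + 5*u + 4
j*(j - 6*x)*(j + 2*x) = j^3 - 4*j^2*x - 12*j*x^2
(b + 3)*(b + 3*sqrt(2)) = b^2 + 3*b + 3*sqrt(2)*b + 9*sqrt(2)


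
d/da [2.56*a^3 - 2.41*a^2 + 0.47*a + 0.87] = 7.68*a^2 - 4.82*a + 0.47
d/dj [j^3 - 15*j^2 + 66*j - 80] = 3*j^2 - 30*j + 66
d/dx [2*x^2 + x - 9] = 4*x + 1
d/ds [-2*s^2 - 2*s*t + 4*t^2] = -4*s - 2*t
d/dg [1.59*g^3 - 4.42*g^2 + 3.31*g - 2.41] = 4.77*g^2 - 8.84*g + 3.31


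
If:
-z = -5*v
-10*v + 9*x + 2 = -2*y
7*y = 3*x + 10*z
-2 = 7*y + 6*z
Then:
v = -16/905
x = -106/543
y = -38/181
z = -16/181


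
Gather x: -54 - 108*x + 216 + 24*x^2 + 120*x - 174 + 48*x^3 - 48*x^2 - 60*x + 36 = 48*x^3 - 24*x^2 - 48*x + 24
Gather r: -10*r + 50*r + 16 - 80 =40*r - 64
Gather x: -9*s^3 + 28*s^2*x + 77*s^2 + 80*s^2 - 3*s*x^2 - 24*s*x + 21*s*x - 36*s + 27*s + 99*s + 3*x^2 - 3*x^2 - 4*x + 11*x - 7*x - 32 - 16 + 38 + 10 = -9*s^3 + 157*s^2 - 3*s*x^2 + 90*s + x*(28*s^2 - 3*s)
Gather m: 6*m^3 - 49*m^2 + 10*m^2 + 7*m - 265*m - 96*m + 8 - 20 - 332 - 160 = 6*m^3 - 39*m^2 - 354*m - 504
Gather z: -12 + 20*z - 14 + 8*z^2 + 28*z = 8*z^2 + 48*z - 26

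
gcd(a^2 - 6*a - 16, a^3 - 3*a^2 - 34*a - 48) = a^2 - 6*a - 16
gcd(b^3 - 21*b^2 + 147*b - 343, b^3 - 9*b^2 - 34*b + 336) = b - 7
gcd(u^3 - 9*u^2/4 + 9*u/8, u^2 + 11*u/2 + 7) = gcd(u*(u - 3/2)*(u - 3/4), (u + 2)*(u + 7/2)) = 1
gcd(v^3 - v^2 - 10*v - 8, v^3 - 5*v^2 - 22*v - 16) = v^2 + 3*v + 2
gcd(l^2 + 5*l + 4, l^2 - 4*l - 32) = l + 4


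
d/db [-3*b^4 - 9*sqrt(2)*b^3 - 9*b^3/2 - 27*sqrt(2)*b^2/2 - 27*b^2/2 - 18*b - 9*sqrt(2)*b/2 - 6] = -12*b^3 - 27*sqrt(2)*b^2 - 27*b^2/2 - 27*sqrt(2)*b - 27*b - 18 - 9*sqrt(2)/2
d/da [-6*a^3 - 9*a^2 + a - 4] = -18*a^2 - 18*a + 1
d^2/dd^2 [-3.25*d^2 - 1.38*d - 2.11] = -6.50000000000000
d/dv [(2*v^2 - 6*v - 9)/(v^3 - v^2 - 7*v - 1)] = (-2*v^4 + 12*v^3 + 7*v^2 - 22*v - 57)/(v^6 - 2*v^5 - 13*v^4 + 12*v^3 + 51*v^2 + 14*v + 1)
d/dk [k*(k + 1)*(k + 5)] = 3*k^2 + 12*k + 5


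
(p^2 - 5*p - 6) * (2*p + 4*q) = 2*p^3 + 4*p^2*q - 10*p^2 - 20*p*q - 12*p - 24*q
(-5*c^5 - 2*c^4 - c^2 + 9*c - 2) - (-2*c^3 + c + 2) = -5*c^5 - 2*c^4 + 2*c^3 - c^2 + 8*c - 4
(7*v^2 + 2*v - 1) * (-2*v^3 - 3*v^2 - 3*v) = -14*v^5 - 25*v^4 - 25*v^3 - 3*v^2 + 3*v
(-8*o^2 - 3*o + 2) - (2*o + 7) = -8*o^2 - 5*o - 5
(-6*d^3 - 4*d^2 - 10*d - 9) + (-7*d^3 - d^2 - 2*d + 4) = -13*d^3 - 5*d^2 - 12*d - 5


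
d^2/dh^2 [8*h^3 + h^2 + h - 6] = 48*h + 2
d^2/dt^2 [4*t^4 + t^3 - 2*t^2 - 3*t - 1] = 48*t^2 + 6*t - 4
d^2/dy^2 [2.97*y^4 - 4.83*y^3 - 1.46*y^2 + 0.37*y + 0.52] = 35.64*y^2 - 28.98*y - 2.92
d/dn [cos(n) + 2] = -sin(n)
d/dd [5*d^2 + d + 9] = 10*d + 1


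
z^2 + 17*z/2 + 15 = (z + 5/2)*(z + 6)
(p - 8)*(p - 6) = p^2 - 14*p + 48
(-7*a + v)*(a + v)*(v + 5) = -7*a^2*v - 35*a^2 - 6*a*v^2 - 30*a*v + v^3 + 5*v^2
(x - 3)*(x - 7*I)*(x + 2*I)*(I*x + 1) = I*x^4 + 6*x^3 - 3*I*x^3 - 18*x^2 + 9*I*x^2 + 14*x - 27*I*x - 42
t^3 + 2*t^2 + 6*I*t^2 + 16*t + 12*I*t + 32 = (t + 2)*(t - 2*I)*(t + 8*I)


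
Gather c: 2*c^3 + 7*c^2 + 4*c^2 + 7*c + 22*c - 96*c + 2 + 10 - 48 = 2*c^3 + 11*c^2 - 67*c - 36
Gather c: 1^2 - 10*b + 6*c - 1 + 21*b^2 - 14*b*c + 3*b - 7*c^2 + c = 21*b^2 - 7*b - 7*c^2 + c*(7 - 14*b)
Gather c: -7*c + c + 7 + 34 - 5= 36 - 6*c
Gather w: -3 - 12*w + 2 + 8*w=-4*w - 1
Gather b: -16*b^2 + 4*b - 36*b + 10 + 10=-16*b^2 - 32*b + 20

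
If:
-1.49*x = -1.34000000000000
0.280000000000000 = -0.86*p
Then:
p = -0.33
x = 0.90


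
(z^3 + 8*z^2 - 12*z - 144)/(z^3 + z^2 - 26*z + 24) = (z + 6)/(z - 1)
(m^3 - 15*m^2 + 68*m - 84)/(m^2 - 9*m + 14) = m - 6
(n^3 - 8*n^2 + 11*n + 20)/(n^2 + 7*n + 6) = (n^2 - 9*n + 20)/(n + 6)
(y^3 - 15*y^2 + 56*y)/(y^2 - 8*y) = y - 7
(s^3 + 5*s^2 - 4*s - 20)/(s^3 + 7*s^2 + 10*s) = (s - 2)/s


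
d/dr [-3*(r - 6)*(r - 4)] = 30 - 6*r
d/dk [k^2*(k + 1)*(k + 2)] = k*(4*k^2 + 9*k + 4)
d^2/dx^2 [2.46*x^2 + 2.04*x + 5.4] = 4.92000000000000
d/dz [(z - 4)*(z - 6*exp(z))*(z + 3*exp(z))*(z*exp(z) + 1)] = (z - 4)*(z + 1)*(z - 6*exp(z))*(z + 3*exp(z))*exp(z) + (z - 4)*(z - 6*exp(z))*(z*exp(z) + 1)*(3*exp(z) + 1) - (z - 4)*(z + 3*exp(z))*(z*exp(z) + 1)*(6*exp(z) - 1) + (z - 6*exp(z))*(z + 3*exp(z))*(z*exp(z) + 1)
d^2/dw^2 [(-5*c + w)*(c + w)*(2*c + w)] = -4*c + 6*w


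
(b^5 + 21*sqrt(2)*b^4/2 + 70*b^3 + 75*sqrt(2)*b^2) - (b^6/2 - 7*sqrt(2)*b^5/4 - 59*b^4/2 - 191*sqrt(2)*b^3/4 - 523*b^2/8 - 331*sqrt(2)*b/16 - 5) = -b^6/2 + b^5 + 7*sqrt(2)*b^5/4 + 21*sqrt(2)*b^4/2 + 59*b^4/2 + 191*sqrt(2)*b^3/4 + 70*b^3 + 523*b^2/8 + 75*sqrt(2)*b^2 + 331*sqrt(2)*b/16 + 5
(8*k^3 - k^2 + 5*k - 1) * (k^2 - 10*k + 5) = 8*k^5 - 81*k^4 + 55*k^3 - 56*k^2 + 35*k - 5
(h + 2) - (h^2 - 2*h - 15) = -h^2 + 3*h + 17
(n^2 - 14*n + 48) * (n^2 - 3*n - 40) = n^4 - 17*n^3 + 50*n^2 + 416*n - 1920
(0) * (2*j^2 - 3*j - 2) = 0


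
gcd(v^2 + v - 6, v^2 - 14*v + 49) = 1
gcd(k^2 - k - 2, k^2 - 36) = 1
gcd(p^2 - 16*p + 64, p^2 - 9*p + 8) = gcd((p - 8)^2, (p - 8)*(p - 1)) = p - 8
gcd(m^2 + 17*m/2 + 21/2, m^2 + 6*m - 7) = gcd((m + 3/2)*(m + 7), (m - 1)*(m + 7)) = m + 7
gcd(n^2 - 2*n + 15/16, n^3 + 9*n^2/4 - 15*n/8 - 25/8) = n - 5/4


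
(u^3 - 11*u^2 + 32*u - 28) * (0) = 0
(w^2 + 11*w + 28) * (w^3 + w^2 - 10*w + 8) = w^5 + 12*w^4 + 29*w^3 - 74*w^2 - 192*w + 224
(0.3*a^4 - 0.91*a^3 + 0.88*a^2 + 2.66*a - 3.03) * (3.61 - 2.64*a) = -0.792*a^5 + 3.4854*a^4 - 5.6083*a^3 - 3.8456*a^2 + 17.6018*a - 10.9383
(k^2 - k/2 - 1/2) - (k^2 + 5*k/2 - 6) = 11/2 - 3*k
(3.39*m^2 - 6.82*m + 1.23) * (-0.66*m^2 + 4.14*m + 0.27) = -2.2374*m^4 + 18.5358*m^3 - 28.1313*m^2 + 3.2508*m + 0.3321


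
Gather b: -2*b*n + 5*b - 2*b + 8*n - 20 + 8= b*(3 - 2*n) + 8*n - 12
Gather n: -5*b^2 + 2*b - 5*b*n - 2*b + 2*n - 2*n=-5*b^2 - 5*b*n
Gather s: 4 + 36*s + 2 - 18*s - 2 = 18*s + 4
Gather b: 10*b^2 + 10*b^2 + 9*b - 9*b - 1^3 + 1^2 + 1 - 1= 20*b^2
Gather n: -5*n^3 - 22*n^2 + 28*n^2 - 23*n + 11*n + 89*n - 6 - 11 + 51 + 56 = -5*n^3 + 6*n^2 + 77*n + 90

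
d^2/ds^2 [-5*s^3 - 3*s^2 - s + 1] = -30*s - 6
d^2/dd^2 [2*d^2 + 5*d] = 4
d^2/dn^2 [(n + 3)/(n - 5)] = 16/(n - 5)^3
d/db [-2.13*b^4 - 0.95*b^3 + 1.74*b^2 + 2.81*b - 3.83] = -8.52*b^3 - 2.85*b^2 + 3.48*b + 2.81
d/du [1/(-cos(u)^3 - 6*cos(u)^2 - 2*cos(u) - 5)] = (3*sin(u)^2 - 12*cos(u) - 5)*sin(u)/(cos(u)^3 + 6*cos(u)^2 + 2*cos(u) + 5)^2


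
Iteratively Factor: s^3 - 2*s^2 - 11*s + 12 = (s + 3)*(s^2 - 5*s + 4) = (s - 4)*(s + 3)*(s - 1)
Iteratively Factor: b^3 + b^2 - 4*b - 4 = (b + 1)*(b^2 - 4) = (b + 1)*(b + 2)*(b - 2)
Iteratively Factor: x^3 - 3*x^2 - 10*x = (x)*(x^2 - 3*x - 10) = x*(x + 2)*(x - 5)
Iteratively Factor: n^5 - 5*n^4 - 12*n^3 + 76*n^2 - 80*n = (n - 2)*(n^4 - 3*n^3 - 18*n^2 + 40*n) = (n - 5)*(n - 2)*(n^3 + 2*n^2 - 8*n) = (n - 5)*(n - 2)^2*(n^2 + 4*n) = (n - 5)*(n - 2)^2*(n + 4)*(n)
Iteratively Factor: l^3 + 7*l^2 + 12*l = (l + 4)*(l^2 + 3*l) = (l + 3)*(l + 4)*(l)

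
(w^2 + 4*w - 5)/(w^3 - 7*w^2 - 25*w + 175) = (w - 1)/(w^2 - 12*w + 35)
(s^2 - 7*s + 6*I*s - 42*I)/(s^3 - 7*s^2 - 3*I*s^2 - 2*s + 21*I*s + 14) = (s + 6*I)/(s^2 - 3*I*s - 2)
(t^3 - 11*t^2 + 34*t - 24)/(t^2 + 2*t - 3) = (t^2 - 10*t + 24)/(t + 3)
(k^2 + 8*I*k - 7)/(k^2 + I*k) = (k + 7*I)/k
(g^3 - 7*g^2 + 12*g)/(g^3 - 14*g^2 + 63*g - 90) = g*(g - 4)/(g^2 - 11*g + 30)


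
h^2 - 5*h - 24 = (h - 8)*(h + 3)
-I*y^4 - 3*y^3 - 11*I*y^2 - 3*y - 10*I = (y - 5*I)*(y - I)*(y + 2*I)*(-I*y + 1)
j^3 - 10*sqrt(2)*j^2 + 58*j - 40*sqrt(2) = (j - 5*sqrt(2))*(j - 4*sqrt(2))*(j - sqrt(2))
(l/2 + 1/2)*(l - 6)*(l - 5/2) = l^3/2 - 15*l^2/4 + 13*l/4 + 15/2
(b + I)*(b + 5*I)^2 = b^3 + 11*I*b^2 - 35*b - 25*I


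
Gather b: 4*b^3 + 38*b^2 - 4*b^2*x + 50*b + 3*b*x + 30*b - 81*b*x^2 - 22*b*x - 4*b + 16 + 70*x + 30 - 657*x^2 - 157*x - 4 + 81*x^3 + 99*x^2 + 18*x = 4*b^3 + b^2*(38 - 4*x) + b*(-81*x^2 - 19*x + 76) + 81*x^3 - 558*x^2 - 69*x + 42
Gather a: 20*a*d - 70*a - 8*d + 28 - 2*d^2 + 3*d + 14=a*(20*d - 70) - 2*d^2 - 5*d + 42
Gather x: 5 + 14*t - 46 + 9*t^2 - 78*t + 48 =9*t^2 - 64*t + 7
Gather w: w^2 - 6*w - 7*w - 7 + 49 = w^2 - 13*w + 42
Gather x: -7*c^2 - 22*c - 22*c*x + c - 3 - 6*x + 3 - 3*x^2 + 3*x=-7*c^2 - 21*c - 3*x^2 + x*(-22*c - 3)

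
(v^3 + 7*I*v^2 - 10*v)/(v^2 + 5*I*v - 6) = v*(v + 5*I)/(v + 3*I)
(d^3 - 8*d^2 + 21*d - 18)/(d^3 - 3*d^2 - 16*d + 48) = (d^2 - 5*d + 6)/(d^2 - 16)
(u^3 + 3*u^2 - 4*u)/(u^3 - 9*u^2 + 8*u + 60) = u*(u^2 + 3*u - 4)/(u^3 - 9*u^2 + 8*u + 60)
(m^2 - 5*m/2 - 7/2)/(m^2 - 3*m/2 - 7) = (m + 1)/(m + 2)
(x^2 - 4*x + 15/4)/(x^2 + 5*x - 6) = (x^2 - 4*x + 15/4)/(x^2 + 5*x - 6)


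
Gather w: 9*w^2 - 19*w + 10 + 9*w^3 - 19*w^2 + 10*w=9*w^3 - 10*w^2 - 9*w + 10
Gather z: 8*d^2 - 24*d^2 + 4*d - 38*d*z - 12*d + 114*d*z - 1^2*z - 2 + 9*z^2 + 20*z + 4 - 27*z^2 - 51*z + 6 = -16*d^2 - 8*d - 18*z^2 + z*(76*d - 32) + 8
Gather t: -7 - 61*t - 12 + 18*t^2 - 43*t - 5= 18*t^2 - 104*t - 24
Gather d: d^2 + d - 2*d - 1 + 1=d^2 - d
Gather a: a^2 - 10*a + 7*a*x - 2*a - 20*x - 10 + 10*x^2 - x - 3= a^2 + a*(7*x - 12) + 10*x^2 - 21*x - 13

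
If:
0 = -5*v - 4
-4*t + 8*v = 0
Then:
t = -8/5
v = -4/5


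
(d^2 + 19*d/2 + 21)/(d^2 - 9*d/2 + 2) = (2*d^2 + 19*d + 42)/(2*d^2 - 9*d + 4)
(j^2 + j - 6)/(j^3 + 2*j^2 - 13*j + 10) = (j + 3)/(j^2 + 4*j - 5)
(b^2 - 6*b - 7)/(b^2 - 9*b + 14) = (b + 1)/(b - 2)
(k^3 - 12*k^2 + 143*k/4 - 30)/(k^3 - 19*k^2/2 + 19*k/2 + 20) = (k - 3/2)/(k + 1)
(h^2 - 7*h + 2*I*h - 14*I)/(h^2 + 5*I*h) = (h^2 + h*(-7 + 2*I) - 14*I)/(h*(h + 5*I))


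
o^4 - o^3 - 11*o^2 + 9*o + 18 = (o - 3)*(o - 2)*(o + 1)*(o + 3)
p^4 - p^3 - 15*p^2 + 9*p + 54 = (p - 3)^2*(p + 2)*(p + 3)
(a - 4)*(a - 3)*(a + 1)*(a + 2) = a^4 - 4*a^3 - 7*a^2 + 22*a + 24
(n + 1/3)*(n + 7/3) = n^2 + 8*n/3 + 7/9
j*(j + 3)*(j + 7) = j^3 + 10*j^2 + 21*j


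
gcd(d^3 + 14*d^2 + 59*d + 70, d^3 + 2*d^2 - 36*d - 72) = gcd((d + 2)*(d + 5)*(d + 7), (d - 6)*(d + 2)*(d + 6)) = d + 2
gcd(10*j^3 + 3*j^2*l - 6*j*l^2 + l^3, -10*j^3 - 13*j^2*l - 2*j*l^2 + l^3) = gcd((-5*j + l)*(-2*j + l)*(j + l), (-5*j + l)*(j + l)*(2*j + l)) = 5*j^2 + 4*j*l - l^2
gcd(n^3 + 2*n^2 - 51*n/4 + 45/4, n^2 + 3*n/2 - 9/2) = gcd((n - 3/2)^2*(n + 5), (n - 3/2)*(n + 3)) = n - 3/2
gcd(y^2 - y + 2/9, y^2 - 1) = 1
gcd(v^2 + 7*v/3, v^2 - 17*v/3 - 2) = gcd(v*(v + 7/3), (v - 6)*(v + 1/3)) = 1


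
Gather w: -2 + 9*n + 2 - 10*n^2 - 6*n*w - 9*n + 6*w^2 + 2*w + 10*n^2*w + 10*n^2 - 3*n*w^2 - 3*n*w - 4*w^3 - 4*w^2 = -4*w^3 + w^2*(2 - 3*n) + w*(10*n^2 - 9*n + 2)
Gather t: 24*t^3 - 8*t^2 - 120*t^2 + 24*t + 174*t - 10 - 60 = 24*t^3 - 128*t^2 + 198*t - 70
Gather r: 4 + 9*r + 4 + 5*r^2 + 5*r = 5*r^2 + 14*r + 8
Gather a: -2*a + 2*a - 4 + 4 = 0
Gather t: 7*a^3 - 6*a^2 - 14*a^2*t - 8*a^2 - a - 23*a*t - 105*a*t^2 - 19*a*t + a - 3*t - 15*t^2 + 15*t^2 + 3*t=7*a^3 - 14*a^2 - 105*a*t^2 + t*(-14*a^2 - 42*a)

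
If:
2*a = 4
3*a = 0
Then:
No Solution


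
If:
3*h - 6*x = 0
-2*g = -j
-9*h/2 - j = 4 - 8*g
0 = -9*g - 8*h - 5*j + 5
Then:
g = 109/267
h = -92/267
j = 218/267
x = -46/267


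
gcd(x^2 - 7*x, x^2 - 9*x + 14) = x - 7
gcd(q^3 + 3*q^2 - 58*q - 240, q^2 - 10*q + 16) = q - 8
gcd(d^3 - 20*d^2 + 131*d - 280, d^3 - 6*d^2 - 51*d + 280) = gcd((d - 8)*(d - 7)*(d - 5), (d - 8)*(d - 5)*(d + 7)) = d^2 - 13*d + 40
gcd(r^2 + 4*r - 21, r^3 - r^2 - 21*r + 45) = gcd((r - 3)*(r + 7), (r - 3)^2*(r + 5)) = r - 3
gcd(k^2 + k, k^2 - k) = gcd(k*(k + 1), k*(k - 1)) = k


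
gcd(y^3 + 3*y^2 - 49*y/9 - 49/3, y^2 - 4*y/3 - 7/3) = y - 7/3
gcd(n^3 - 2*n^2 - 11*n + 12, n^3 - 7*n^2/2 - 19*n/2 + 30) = n^2 - n - 12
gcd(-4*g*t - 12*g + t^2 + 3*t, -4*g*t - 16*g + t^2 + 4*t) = -4*g + t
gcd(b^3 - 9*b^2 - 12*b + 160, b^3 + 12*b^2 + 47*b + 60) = b + 4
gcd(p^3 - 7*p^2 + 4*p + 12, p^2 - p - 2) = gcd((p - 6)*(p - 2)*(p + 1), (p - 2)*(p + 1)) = p^2 - p - 2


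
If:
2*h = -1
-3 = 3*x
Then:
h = -1/2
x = -1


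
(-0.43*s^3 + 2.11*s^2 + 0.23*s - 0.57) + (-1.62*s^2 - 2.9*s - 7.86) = -0.43*s^3 + 0.49*s^2 - 2.67*s - 8.43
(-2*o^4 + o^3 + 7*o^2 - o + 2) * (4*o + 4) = -8*o^5 - 4*o^4 + 32*o^3 + 24*o^2 + 4*o + 8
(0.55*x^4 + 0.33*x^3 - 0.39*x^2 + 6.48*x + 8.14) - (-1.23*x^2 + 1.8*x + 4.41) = 0.55*x^4 + 0.33*x^3 + 0.84*x^2 + 4.68*x + 3.73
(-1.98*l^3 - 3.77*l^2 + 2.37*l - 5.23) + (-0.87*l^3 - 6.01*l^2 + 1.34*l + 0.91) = -2.85*l^3 - 9.78*l^2 + 3.71*l - 4.32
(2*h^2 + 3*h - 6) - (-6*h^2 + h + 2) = 8*h^2 + 2*h - 8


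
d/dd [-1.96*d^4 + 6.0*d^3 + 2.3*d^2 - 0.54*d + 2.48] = -7.84*d^3 + 18.0*d^2 + 4.6*d - 0.54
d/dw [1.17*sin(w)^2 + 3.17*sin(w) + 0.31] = (2.34*sin(w) + 3.17)*cos(w)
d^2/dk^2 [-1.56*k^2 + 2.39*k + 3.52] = -3.12000000000000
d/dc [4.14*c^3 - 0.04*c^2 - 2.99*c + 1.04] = 12.42*c^2 - 0.08*c - 2.99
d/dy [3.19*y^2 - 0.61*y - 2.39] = 6.38*y - 0.61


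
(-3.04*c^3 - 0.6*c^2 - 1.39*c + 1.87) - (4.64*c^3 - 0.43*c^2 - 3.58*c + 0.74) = -7.68*c^3 - 0.17*c^2 + 2.19*c + 1.13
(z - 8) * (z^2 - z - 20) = z^3 - 9*z^2 - 12*z + 160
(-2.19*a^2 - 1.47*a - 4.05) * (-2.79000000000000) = 6.1101*a^2 + 4.1013*a + 11.2995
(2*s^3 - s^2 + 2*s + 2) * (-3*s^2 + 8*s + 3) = -6*s^5 + 19*s^4 - 8*s^3 + 7*s^2 + 22*s + 6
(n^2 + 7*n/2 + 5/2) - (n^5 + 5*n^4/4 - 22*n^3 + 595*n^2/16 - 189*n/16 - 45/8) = -n^5 - 5*n^4/4 + 22*n^3 - 579*n^2/16 + 245*n/16 + 65/8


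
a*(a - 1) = a^2 - a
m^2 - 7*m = m*(m - 7)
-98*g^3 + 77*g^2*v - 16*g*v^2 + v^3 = (-7*g + v)^2*(-2*g + v)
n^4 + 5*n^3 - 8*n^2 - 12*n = n*(n - 2)*(n + 1)*(n + 6)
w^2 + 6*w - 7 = (w - 1)*(w + 7)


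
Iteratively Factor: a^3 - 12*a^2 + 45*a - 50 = (a - 2)*(a^2 - 10*a + 25) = (a - 5)*(a - 2)*(a - 5)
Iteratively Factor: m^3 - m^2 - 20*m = (m - 5)*(m^2 + 4*m) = m*(m - 5)*(m + 4)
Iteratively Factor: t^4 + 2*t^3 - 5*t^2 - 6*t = (t + 3)*(t^3 - t^2 - 2*t) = (t + 1)*(t + 3)*(t^2 - 2*t) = t*(t + 1)*(t + 3)*(t - 2)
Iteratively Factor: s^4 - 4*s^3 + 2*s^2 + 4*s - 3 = (s + 1)*(s^3 - 5*s^2 + 7*s - 3) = (s - 3)*(s + 1)*(s^2 - 2*s + 1) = (s - 3)*(s - 1)*(s + 1)*(s - 1)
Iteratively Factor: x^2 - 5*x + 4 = (x - 4)*(x - 1)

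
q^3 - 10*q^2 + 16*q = q*(q - 8)*(q - 2)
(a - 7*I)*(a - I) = a^2 - 8*I*a - 7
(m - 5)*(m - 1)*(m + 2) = m^3 - 4*m^2 - 7*m + 10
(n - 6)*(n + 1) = n^2 - 5*n - 6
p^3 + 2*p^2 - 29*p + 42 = (p - 3)*(p - 2)*(p + 7)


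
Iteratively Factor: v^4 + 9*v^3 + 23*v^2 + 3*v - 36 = (v + 3)*(v^3 + 6*v^2 + 5*v - 12) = (v + 3)^2*(v^2 + 3*v - 4) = (v + 3)^2*(v + 4)*(v - 1)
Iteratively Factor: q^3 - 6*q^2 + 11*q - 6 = (q - 3)*(q^2 - 3*q + 2) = (q - 3)*(q - 2)*(q - 1)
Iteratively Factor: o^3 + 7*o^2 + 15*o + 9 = (o + 1)*(o^2 + 6*o + 9) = (o + 1)*(o + 3)*(o + 3)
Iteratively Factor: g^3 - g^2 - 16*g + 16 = (g - 4)*(g^2 + 3*g - 4) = (g - 4)*(g + 4)*(g - 1)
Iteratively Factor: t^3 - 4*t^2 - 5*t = (t + 1)*(t^2 - 5*t) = (t - 5)*(t + 1)*(t)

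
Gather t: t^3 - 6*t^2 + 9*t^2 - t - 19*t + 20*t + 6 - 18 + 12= t^3 + 3*t^2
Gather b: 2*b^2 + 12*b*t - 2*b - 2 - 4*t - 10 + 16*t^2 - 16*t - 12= 2*b^2 + b*(12*t - 2) + 16*t^2 - 20*t - 24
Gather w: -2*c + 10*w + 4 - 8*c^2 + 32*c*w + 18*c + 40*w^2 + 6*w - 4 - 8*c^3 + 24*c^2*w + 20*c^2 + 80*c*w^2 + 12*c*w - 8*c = -8*c^3 + 12*c^2 + 8*c + w^2*(80*c + 40) + w*(24*c^2 + 44*c + 16)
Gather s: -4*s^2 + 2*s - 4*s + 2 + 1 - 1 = -4*s^2 - 2*s + 2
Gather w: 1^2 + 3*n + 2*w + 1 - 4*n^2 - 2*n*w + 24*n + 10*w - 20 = -4*n^2 + 27*n + w*(12 - 2*n) - 18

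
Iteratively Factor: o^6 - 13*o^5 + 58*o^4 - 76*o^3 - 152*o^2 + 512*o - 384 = (o - 4)*(o^5 - 9*o^4 + 22*o^3 + 12*o^2 - 104*o + 96) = (o - 4)*(o - 3)*(o^4 - 6*o^3 + 4*o^2 + 24*o - 32) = (o - 4)*(o - 3)*(o - 2)*(o^3 - 4*o^2 - 4*o + 16) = (o - 4)*(o - 3)*(o - 2)*(o + 2)*(o^2 - 6*o + 8) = (o - 4)*(o - 3)*(o - 2)^2*(o + 2)*(o - 4)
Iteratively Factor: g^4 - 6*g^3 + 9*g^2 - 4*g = (g - 1)*(g^3 - 5*g^2 + 4*g) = (g - 4)*(g - 1)*(g^2 - g) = g*(g - 4)*(g - 1)*(g - 1)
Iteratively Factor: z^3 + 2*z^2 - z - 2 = (z - 1)*(z^2 + 3*z + 2) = (z - 1)*(z + 2)*(z + 1)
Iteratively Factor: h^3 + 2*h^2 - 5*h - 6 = (h + 3)*(h^2 - h - 2) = (h - 2)*(h + 3)*(h + 1)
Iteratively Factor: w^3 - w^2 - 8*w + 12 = (w - 2)*(w^2 + w - 6) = (w - 2)*(w + 3)*(w - 2)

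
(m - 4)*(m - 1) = m^2 - 5*m + 4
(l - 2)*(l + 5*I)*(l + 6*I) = l^3 - 2*l^2 + 11*I*l^2 - 30*l - 22*I*l + 60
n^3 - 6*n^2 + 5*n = n*(n - 5)*(n - 1)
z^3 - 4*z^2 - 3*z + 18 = (z - 3)^2*(z + 2)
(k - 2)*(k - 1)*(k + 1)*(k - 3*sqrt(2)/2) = k^4 - 3*sqrt(2)*k^3/2 - 2*k^3 - k^2 + 3*sqrt(2)*k^2 + 2*k + 3*sqrt(2)*k/2 - 3*sqrt(2)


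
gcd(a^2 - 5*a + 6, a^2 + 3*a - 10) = a - 2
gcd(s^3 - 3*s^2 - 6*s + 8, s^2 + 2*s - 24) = s - 4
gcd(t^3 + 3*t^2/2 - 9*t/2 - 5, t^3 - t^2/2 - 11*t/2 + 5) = t^2 + t/2 - 5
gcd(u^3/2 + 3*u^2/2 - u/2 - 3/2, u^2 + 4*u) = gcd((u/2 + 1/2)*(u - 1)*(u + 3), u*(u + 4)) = 1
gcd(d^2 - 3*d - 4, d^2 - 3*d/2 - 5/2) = d + 1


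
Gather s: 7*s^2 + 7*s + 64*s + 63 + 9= 7*s^2 + 71*s + 72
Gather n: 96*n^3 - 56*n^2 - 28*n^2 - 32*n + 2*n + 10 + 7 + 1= 96*n^3 - 84*n^2 - 30*n + 18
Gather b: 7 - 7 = 0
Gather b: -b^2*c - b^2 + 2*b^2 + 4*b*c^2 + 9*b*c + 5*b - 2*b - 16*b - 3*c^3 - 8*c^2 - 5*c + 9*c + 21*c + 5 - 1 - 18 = b^2*(1 - c) + b*(4*c^2 + 9*c - 13) - 3*c^3 - 8*c^2 + 25*c - 14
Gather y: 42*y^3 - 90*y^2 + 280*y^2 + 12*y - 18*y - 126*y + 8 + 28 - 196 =42*y^3 + 190*y^2 - 132*y - 160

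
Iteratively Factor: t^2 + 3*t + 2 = (t + 1)*(t + 2)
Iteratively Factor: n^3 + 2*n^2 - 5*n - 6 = (n + 3)*(n^2 - n - 2) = (n + 1)*(n + 3)*(n - 2)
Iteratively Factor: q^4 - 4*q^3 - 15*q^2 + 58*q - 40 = (q - 2)*(q^3 - 2*q^2 - 19*q + 20) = (q - 2)*(q + 4)*(q^2 - 6*q + 5) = (q - 2)*(q - 1)*(q + 4)*(q - 5)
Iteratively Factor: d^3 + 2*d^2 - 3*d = (d + 3)*(d^2 - d) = (d - 1)*(d + 3)*(d)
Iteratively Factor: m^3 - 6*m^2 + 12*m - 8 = (m - 2)*(m^2 - 4*m + 4) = (m - 2)^2*(m - 2)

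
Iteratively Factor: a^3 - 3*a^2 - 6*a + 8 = (a - 1)*(a^2 - 2*a - 8) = (a - 1)*(a + 2)*(a - 4)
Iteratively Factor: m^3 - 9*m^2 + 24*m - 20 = (m - 5)*(m^2 - 4*m + 4) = (m - 5)*(m - 2)*(m - 2)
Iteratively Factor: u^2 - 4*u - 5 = (u - 5)*(u + 1)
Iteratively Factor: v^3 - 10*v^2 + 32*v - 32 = (v - 2)*(v^2 - 8*v + 16) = (v - 4)*(v - 2)*(v - 4)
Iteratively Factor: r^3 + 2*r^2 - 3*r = (r)*(r^2 + 2*r - 3) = r*(r - 1)*(r + 3)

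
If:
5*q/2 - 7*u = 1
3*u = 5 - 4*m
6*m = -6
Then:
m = -1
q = 44/5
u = 3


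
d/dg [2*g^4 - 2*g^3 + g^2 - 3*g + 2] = 8*g^3 - 6*g^2 + 2*g - 3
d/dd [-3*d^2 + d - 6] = 1 - 6*d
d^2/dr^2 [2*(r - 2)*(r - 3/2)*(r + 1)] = 12*r - 10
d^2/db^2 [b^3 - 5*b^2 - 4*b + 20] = 6*b - 10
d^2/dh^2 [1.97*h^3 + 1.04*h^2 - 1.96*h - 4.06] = 11.82*h + 2.08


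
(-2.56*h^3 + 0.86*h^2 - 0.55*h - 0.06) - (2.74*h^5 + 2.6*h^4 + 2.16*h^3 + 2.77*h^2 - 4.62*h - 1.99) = -2.74*h^5 - 2.6*h^4 - 4.72*h^3 - 1.91*h^2 + 4.07*h + 1.93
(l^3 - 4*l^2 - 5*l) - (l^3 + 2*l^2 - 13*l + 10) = -6*l^2 + 8*l - 10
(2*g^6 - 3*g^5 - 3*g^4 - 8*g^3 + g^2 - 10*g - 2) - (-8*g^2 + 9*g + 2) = 2*g^6 - 3*g^5 - 3*g^4 - 8*g^3 + 9*g^2 - 19*g - 4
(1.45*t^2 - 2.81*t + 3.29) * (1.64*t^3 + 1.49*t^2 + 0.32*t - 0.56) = 2.378*t^5 - 2.4479*t^4 + 1.6727*t^3 + 3.1909*t^2 + 2.6264*t - 1.8424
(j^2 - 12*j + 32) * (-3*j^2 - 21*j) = -3*j^4 + 15*j^3 + 156*j^2 - 672*j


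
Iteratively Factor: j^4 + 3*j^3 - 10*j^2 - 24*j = (j)*(j^3 + 3*j^2 - 10*j - 24) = j*(j + 2)*(j^2 + j - 12) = j*(j + 2)*(j + 4)*(j - 3)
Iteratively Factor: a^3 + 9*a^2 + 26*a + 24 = (a + 4)*(a^2 + 5*a + 6) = (a + 2)*(a + 4)*(a + 3)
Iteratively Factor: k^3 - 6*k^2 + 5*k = (k)*(k^2 - 6*k + 5) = k*(k - 1)*(k - 5)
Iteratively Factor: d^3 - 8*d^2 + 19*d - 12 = (d - 4)*(d^2 - 4*d + 3) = (d - 4)*(d - 1)*(d - 3)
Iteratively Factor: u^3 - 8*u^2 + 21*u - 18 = (u - 3)*(u^2 - 5*u + 6) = (u - 3)*(u - 2)*(u - 3)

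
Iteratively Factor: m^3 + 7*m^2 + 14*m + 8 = (m + 1)*(m^2 + 6*m + 8) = (m + 1)*(m + 2)*(m + 4)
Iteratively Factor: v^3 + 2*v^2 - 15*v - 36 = (v - 4)*(v^2 + 6*v + 9) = (v - 4)*(v + 3)*(v + 3)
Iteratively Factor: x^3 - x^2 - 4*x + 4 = (x - 1)*(x^2 - 4) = (x - 2)*(x - 1)*(x + 2)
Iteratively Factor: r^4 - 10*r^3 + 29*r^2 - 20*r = (r)*(r^3 - 10*r^2 + 29*r - 20) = r*(r - 1)*(r^2 - 9*r + 20) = r*(r - 4)*(r - 1)*(r - 5)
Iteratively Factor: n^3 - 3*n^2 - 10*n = (n)*(n^2 - 3*n - 10) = n*(n + 2)*(n - 5)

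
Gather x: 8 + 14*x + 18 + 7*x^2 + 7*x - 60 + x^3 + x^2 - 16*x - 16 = x^3 + 8*x^2 + 5*x - 50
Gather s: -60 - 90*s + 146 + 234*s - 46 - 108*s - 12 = 36*s + 28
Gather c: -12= -12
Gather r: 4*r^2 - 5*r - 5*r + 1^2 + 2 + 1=4*r^2 - 10*r + 4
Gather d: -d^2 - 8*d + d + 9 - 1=-d^2 - 7*d + 8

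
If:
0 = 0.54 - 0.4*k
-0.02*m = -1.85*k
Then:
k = 1.35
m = 124.88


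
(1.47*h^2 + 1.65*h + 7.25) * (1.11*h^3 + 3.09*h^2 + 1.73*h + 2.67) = 1.6317*h^5 + 6.3738*h^4 + 15.6891*h^3 + 29.1819*h^2 + 16.948*h + 19.3575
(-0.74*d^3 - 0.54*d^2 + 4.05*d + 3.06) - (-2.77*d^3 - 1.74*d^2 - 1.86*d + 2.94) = 2.03*d^3 + 1.2*d^2 + 5.91*d + 0.12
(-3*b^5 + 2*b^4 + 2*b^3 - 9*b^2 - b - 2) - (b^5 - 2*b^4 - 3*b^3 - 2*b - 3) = -4*b^5 + 4*b^4 + 5*b^3 - 9*b^2 + b + 1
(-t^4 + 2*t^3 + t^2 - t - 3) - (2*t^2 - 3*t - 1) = -t^4 + 2*t^3 - t^2 + 2*t - 2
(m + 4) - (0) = m + 4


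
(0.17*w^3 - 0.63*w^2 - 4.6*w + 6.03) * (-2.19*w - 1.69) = -0.3723*w^4 + 1.0924*w^3 + 11.1387*w^2 - 5.4317*w - 10.1907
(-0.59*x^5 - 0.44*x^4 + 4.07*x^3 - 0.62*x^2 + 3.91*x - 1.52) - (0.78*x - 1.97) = -0.59*x^5 - 0.44*x^4 + 4.07*x^3 - 0.62*x^2 + 3.13*x + 0.45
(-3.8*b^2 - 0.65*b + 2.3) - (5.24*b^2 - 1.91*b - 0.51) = -9.04*b^2 + 1.26*b + 2.81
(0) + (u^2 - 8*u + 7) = u^2 - 8*u + 7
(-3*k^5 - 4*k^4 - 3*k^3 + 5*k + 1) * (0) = 0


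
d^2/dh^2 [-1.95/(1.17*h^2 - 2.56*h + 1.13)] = (5.33871*h^2 - 11.68128*h - 1.95*(2.34*h - 2.56)*(4.68*h - 5.12) + 5.15619)/(1.17*h^2 - 2.56*h + 1.13)^3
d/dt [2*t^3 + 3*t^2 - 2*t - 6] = 6*t^2 + 6*t - 2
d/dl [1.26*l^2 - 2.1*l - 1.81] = 2.52*l - 2.1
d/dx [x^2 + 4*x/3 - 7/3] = 2*x + 4/3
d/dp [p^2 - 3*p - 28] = 2*p - 3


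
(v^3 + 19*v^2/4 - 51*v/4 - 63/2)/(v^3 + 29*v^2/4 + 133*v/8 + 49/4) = 2*(v^2 + 3*v - 18)/(2*v^2 + 11*v + 14)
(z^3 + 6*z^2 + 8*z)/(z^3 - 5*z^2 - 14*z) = (z + 4)/(z - 7)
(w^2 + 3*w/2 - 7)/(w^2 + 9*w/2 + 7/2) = (w - 2)/(w + 1)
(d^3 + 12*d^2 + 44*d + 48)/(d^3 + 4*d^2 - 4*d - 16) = (d + 6)/(d - 2)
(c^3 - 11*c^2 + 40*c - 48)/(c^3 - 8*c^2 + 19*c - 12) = (c - 4)/(c - 1)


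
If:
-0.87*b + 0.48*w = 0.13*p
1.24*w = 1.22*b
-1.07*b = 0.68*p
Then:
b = 0.00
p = 0.00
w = 0.00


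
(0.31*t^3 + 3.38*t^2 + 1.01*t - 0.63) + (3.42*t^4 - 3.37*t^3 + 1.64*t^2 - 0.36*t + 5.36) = 3.42*t^4 - 3.06*t^3 + 5.02*t^2 + 0.65*t + 4.73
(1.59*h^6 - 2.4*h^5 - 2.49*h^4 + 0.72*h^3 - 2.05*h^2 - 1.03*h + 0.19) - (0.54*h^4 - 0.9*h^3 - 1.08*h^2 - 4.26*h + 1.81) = 1.59*h^6 - 2.4*h^5 - 3.03*h^4 + 1.62*h^3 - 0.97*h^2 + 3.23*h - 1.62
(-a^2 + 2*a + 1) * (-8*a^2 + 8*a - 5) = 8*a^4 - 24*a^3 + 13*a^2 - 2*a - 5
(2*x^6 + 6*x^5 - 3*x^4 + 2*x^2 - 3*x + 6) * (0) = 0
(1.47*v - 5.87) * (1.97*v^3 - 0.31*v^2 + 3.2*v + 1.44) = 2.8959*v^4 - 12.0196*v^3 + 6.5237*v^2 - 16.6672*v - 8.4528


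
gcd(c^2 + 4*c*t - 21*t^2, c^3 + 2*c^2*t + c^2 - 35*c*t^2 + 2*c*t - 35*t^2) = c + 7*t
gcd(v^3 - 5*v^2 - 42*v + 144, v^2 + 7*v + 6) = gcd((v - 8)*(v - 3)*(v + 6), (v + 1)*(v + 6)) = v + 6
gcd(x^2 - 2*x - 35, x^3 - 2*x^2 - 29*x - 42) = x - 7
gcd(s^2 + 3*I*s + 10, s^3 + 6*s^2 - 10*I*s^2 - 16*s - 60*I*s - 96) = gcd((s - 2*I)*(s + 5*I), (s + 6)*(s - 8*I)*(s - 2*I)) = s - 2*I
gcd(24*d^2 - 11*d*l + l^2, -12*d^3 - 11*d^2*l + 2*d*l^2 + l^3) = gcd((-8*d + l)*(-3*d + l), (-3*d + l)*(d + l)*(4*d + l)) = 3*d - l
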